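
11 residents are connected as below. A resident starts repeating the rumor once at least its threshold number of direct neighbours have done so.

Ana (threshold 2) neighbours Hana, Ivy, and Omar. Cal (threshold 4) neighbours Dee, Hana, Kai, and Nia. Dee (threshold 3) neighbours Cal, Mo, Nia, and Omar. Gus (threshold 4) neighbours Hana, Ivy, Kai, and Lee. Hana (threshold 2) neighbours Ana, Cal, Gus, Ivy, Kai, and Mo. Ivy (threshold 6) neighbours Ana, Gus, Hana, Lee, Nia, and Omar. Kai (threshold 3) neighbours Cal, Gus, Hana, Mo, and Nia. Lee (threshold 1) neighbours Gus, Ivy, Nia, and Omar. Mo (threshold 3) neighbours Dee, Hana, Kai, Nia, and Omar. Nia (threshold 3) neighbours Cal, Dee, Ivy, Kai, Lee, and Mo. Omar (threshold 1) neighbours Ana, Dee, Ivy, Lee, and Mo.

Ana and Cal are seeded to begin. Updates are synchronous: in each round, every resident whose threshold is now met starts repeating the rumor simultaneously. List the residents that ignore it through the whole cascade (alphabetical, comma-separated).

Dee, Gus, Ivy, Kai, Mo, Nia

Round 1 — Ana, Cal start repeating the rumor (initial).
Round 2 — checking thresholds:
  Dee: 1 of 4 neighbours < 3, not yet.
  Hana: 2 of 6 neighbours ≥ 2, starts repeating the rumor.
  Ivy: 1 of 6 neighbours < 6, not yet.
  Kai: 1 of 5 neighbours < 3, not yet.
  Nia: 1 of 6 neighbours < 3, not yet.
  Omar: 1 of 5 neighbours ≥ 1, starts repeating the rumor.
Round 3 — checking thresholds:
  Dee: 2 of 4 neighbours < 3, not yet.
  Gus: 1 of 4 neighbours < 4, not yet.
  Ivy: 3 of 6 neighbours < 6, not yet.
  Kai: 2 of 5 neighbours < 3, not yet.
  Lee: 1 of 4 neighbours ≥ 1, starts repeating the rumor.
  Mo: 2 of 5 neighbours < 3, not yet.
  Nia: 1 of 6 neighbours < 3, not yet.
Round 4 — no new spreads; cascade stops.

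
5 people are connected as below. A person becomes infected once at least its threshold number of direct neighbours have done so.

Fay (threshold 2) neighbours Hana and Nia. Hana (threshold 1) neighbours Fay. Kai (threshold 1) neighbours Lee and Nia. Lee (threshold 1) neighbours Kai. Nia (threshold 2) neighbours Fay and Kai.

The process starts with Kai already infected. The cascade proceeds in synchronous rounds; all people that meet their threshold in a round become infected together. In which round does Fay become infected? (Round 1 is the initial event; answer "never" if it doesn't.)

Round 1 — Kai becomes infected (initial).
Round 2 — checking thresholds:
  Lee: 1 of 1 neighbours ≥ 1, becomes infected.
  Nia: 1 of 2 neighbours < 2, below threshold.
Round 3 — no new infections; cascade stops.

never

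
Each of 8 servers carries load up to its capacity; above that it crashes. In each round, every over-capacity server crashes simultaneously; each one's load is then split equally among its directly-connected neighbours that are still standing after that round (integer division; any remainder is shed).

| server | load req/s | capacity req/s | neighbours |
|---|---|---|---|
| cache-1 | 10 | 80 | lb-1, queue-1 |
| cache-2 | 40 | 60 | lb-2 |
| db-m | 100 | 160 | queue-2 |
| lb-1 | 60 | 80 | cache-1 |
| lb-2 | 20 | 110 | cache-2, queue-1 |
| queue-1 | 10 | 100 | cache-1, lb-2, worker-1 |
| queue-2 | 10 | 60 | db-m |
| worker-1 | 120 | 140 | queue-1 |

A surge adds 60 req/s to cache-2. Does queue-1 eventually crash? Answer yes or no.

Round 1 — cache-2 at 100 > 60. cache-2 crashes.
  cache-2 sheds 100 req/s to lb-2: 100 each.
    lb-2: 20+100 = 120 > 110
Round 2 — lb-2 crashes.
  lb-2 sheds 120 req/s to queue-1: 120 each.
    queue-1: 10+120 = 130 > 100
Round 3 — queue-1 crashes.
  queue-1 sheds 130 req/s to cache-1, worker-1: 65 each.
    cache-1: 10+65 = 75 ≤ 80
    worker-1: 120+65 = 185 > 140
Round 4 — worker-1 crashes.
  worker-1 sheds 185 req/s: no online neighbours, lost.
No further crashes.

yes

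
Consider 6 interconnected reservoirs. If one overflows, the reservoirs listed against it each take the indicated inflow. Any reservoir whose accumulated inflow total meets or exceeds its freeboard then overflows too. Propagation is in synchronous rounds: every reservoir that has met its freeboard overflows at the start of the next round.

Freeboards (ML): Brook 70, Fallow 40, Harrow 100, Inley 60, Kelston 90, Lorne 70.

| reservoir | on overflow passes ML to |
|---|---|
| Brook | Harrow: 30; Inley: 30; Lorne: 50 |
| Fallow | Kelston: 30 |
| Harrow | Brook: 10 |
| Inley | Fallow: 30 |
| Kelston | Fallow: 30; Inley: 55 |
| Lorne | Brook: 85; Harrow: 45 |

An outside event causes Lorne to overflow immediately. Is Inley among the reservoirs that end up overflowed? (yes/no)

no

Round 1 — Lorne overflows (initial).
  Brook: +85 → 85 ≥ 70
  Harrow: +45 → 45 < 100
Round 2 — Brook overflows.
  Harrow: +30 → 75 < 100
  Inley: +30 → 30 < 60
No further overflows.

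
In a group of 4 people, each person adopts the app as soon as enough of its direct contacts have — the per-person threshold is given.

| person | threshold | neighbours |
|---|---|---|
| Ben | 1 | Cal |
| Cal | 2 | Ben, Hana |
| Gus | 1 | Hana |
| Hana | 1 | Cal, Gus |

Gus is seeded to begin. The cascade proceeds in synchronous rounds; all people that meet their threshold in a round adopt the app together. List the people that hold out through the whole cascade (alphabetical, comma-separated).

Round 1 — Gus adopts the app (initial).
Round 2 — checking thresholds:
  Hana: 1 of 2 neighbours ≥ 1, adopts the app.
Round 3 — no new adoptions; cascade stops.

Ben, Cal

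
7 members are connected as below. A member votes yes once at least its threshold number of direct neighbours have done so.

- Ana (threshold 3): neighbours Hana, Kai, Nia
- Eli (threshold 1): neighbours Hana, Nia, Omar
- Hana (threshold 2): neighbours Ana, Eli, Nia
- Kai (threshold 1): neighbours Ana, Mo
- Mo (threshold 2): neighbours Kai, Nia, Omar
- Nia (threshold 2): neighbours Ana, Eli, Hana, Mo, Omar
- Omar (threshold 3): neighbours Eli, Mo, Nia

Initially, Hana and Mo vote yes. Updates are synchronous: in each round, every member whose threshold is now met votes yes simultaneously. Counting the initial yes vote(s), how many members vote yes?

7

Round 1 — Hana, Mo vote yes (initial).
Round 2 — checking thresholds:
  Ana: 1 of 3 neighbours < 3, not yet.
  Eli: 1 of 3 neighbours ≥ 1, votes yes.
  Kai: 1 of 2 neighbours ≥ 1, votes yes.
  Nia: 2 of 5 neighbours ≥ 2, votes yes.
  Omar: 1 of 3 neighbours < 3, not yet.
Round 3 — checking thresholds:
  Ana: 3 of 3 neighbours ≥ 3, votes yes.
  Omar: 3 of 3 neighbours ≥ 3, votes yes.
Round 4 — no new yes votes; cascade stops.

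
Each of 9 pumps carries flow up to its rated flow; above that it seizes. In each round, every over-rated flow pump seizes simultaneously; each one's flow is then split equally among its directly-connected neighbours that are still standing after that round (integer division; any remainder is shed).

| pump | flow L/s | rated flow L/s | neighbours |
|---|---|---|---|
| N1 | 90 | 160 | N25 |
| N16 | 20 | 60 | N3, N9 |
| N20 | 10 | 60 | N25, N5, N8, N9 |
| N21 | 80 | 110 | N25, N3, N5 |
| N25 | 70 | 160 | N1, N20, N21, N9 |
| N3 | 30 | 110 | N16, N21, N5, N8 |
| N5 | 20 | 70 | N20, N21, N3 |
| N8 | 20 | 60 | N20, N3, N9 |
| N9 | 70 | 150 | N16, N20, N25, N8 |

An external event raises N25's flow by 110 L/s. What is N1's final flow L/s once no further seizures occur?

135

Round 1 — N25 at 180 > 160. N25 seizes.
  N25 sheds 180 L/s to N1, N20, N21, N9: 45 each.
    N1: 90+45 = 135 ≤ 160
    N20: 10+45 = 55 ≤ 60
    N21: 80+45 = 125 > 110
    N9: 70+45 = 115 ≤ 150
Round 2 — N21 seizes.
  N21 sheds 125 L/s to N3, N5: 62 each (1 lost).
    N3: 30+62 = 92 ≤ 110
    N5: 20+62 = 82 > 70
Round 3 — N5 seizes.
  N5 sheds 82 L/s to N20, N3: 41 each.
    N20: 55+41 = 96 > 60
    N3: 92+41 = 133 > 110
Round 4 — N20, N3 seize.
  N20 sheds 96 L/s to N8, N9: 48 each.
    N8: 20+48 = 68 > 60
    N9: 115+48 = 163 > 150
  N3 sheds 133 L/s to N16, N8: 66 each (1 lost).
    N16: 20+66 = 86 > 60
    N8: 68+66 = 134 > 60
Round 5 — N16, N8, N9 seize.
  N16 sheds 86 L/s: no online neighbours, lost.
  N8 sheds 134 L/s: no online neighbours, lost.
  N9 sheds 163 L/s: no online neighbours, lost.
No further seizures.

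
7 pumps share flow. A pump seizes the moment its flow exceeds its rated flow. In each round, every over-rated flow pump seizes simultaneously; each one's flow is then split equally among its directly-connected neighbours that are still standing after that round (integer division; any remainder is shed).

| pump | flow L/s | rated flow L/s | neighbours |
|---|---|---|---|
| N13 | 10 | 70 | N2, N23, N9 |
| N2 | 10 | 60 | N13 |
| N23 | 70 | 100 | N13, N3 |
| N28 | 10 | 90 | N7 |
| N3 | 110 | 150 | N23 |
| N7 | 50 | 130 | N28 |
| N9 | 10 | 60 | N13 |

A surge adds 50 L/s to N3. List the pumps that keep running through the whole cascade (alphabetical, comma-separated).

N28, N7

Round 1 — N3 at 160 > 150. N3 seizes.
  N3 sheds 160 L/s to N23: 160 each.
    N23: 70+160 = 230 > 100
Round 2 — N23 seizes.
  N23 sheds 230 L/s to N13: 230 each.
    N13: 10+230 = 240 > 70
Round 3 — N13 seizes.
  N13 sheds 240 L/s to N2, N9: 120 each.
    N2: 10+120 = 130 > 60
    N9: 10+120 = 130 > 60
Round 4 — N2, N9 seize.
  N2 sheds 130 L/s: no online neighbours, lost.
  N9 sheds 130 L/s: no online neighbours, lost.
No further seizures.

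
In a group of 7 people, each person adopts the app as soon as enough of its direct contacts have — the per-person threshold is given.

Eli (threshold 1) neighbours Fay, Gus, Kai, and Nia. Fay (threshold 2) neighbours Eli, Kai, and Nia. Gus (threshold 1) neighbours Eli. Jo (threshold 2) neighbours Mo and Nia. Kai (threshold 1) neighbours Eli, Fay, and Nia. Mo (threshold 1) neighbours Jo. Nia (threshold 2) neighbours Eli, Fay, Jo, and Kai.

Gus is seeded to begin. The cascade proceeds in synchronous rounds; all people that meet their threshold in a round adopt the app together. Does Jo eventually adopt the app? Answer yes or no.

no

Round 1 — Gus adopts the app (initial).
Round 2 — checking thresholds:
  Eli: 1 of 4 neighbours ≥ 1, adopts the app.
Round 3 — checking thresholds:
  Fay: 1 of 3 neighbours < 2, holds.
  Kai: 1 of 3 neighbours ≥ 1, adopts the app.
  Nia: 1 of 4 neighbours < 2, holds.
Round 4 — checking thresholds:
  Fay: 2 of 3 neighbours ≥ 2, adopts the app.
  Nia: 2 of 4 neighbours ≥ 2, adopts the app.
Round 5 — no new adoptions; cascade stops.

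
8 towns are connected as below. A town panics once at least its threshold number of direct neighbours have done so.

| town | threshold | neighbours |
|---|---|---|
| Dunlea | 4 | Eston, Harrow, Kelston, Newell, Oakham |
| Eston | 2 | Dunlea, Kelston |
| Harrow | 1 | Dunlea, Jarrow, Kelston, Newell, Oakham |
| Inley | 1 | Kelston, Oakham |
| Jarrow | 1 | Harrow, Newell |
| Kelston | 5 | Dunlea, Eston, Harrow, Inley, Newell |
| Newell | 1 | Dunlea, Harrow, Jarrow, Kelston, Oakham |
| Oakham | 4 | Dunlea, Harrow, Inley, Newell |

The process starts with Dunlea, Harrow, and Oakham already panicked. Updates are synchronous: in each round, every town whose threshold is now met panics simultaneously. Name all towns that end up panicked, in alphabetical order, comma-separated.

Dunlea, Harrow, Inley, Jarrow, Newell, Oakham

Round 1 — Dunlea, Harrow, Oakham panic (initial).
Round 2 — checking thresholds:
  Eston: 1 of 2 neighbours < 2, holds.
  Inley: 1 of 2 neighbours ≥ 1, panics.
  Jarrow: 1 of 2 neighbours ≥ 1, panics.
  Kelston: 2 of 5 neighbours < 5, holds.
  Newell: 3 of 5 neighbours ≥ 1, panics.
Round 3 — no new panics; cascade stops.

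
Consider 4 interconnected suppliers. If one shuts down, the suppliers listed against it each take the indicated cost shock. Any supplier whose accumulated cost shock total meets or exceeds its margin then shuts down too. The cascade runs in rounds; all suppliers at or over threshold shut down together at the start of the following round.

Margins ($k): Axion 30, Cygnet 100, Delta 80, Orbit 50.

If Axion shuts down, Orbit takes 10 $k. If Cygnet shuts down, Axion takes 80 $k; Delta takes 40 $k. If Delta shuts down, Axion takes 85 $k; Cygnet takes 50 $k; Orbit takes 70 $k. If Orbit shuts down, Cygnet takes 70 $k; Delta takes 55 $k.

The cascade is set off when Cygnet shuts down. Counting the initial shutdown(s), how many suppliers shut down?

Round 1 — Cygnet shuts down (initial).
  Axion: +80 → 80 ≥ 30
  Delta: +40 → 40 < 80
Round 2 — Axion shuts down.
  Orbit: +10 → 10 < 50
No further shutdowns.

2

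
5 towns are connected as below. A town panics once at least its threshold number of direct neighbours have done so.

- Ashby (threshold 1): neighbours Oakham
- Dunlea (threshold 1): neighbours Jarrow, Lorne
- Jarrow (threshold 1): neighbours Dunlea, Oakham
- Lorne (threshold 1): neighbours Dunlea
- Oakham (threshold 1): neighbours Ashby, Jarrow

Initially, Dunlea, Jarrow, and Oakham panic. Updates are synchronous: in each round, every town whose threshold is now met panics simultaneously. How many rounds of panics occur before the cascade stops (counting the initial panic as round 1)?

2

Round 1 — Dunlea, Jarrow, Oakham panic (initial).
Round 2 — checking thresholds:
  Ashby: 1 of 1 neighbours ≥ 1, panics.
  Lorne: 1 of 1 neighbours ≥ 1, panics.
Round 3 — no new panics; cascade stops.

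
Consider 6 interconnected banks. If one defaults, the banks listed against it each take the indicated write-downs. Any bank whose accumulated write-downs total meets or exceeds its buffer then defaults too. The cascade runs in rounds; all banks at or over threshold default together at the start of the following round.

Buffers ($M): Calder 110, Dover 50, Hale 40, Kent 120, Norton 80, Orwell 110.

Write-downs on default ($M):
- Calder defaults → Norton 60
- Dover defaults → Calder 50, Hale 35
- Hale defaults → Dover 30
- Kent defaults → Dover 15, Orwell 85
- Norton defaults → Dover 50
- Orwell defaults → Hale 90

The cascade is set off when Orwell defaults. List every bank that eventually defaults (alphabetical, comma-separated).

Hale, Orwell

Round 1 — Orwell defaults (initial).
  Hale: +90 → 90 ≥ 40
Round 2 — Hale defaults.
  Dover: +30 → 30 < 50
No further defaults.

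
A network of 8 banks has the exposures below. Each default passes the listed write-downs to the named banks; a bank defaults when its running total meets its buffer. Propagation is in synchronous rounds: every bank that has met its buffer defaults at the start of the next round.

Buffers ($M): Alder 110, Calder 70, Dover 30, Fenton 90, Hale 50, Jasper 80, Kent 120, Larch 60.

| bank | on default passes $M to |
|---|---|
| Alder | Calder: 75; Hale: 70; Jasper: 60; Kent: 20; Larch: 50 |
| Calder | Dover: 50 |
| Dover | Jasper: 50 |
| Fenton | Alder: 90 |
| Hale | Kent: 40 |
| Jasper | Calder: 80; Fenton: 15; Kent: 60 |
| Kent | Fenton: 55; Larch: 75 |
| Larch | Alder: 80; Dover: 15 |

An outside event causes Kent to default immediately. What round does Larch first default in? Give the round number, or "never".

2

Round 1 — Kent defaults (initial).
  Fenton: +55 → 55 < 90
  Larch: +75 → 75 ≥ 60
Round 2 — Larch defaults.
  Alder: +80 → 80 < 110
  Dover: +15 → 15 < 30
No further defaults.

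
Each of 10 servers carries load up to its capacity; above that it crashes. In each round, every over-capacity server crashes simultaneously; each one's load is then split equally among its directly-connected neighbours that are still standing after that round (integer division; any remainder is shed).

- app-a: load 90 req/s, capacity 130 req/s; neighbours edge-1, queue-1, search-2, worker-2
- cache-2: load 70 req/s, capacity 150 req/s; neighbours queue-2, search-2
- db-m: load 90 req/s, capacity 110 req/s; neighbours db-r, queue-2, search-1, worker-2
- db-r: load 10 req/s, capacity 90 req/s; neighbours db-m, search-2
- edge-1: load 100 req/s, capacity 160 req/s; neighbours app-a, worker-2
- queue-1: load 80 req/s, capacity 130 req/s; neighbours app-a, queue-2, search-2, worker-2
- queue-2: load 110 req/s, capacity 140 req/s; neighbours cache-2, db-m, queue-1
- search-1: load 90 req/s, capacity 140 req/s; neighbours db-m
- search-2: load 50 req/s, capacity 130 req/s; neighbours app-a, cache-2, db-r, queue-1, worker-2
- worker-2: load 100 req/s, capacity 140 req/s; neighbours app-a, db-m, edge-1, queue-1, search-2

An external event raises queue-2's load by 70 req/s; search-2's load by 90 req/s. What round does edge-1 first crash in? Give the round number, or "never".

Round 1 — queue-2 at 180 > 140; search-2 at 140 > 130. queue-2, search-2 crash.
  queue-2 sheds 180 req/s to cache-2, db-m, queue-1: 60 each.
    cache-2: 70+60 = 130 ≤ 150
    db-m: 90+60 = 150 > 110
    queue-1: 80+60 = 140 > 130
  search-2 sheds 140 req/s to app-a, cache-2, db-r, queue-1, worker-2: 28 each.
    app-a: 90+28 = 118 ≤ 130
    cache-2: 130+28 = 158 > 150
    db-r: 10+28 = 38 ≤ 90
    queue-1: 140+28 = 168 > 130
    worker-2: 100+28 = 128 ≤ 140
Round 2 — cache-2, db-m, queue-1 crash.
  cache-2 sheds 158 req/s: no online neighbours, lost.
  db-m sheds 150 req/s to db-r, search-1, worker-2: 50 each.
    db-r: 38+50 = 88 ≤ 90
    search-1: 90+50 = 140 ≤ 140
    worker-2: 128+50 = 178 > 140
  queue-1 sheds 168 req/s to app-a, worker-2: 84 each.
    app-a: 118+84 = 202 > 130
    worker-2: 178+84 = 262 > 140
Round 3 — app-a, worker-2 crash.
  app-a sheds 202 req/s to edge-1: 202 each.
    edge-1: 100+202 = 302 > 160
  worker-2 sheds 262 req/s to edge-1: 262 each.
    edge-1: 302+262 = 564 > 160
Round 4 — edge-1 crashes.
  edge-1 sheds 564 req/s: no online neighbours, lost.
No further crashes.

4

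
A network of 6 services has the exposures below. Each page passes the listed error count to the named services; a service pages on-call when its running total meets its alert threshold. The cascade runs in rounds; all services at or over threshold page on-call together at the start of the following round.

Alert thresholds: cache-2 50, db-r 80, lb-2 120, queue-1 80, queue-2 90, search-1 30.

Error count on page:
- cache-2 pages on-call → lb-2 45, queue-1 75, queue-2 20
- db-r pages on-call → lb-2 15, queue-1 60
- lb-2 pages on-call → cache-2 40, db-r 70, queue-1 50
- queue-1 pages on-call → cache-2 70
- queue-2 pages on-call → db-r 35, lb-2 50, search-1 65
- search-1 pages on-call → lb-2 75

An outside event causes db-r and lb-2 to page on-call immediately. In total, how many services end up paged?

4

Round 1 — db-r, lb-2 page on-call (initial).
  cache-2: +40 → 40 < 50
  queue-1: +60+50 → 110 ≥ 80
Round 2 — queue-1 pages on-call.
  cache-2: +70 → 110 ≥ 50
Round 3 — cache-2 pages on-call.
  queue-2: +20 → 20 < 90
No further pages.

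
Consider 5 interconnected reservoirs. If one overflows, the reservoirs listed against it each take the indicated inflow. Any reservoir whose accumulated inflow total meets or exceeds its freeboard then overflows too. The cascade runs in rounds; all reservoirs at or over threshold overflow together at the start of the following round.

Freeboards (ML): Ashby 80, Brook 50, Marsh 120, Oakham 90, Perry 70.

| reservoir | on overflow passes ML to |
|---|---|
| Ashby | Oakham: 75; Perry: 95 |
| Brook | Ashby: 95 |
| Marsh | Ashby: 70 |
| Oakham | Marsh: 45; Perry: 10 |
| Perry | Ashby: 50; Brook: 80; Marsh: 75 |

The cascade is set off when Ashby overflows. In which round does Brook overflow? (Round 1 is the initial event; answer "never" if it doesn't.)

3

Round 1 — Ashby overflows (initial).
  Oakham: +75 → 75 < 90
  Perry: +95 → 95 ≥ 70
Round 2 — Perry overflows.
  Brook: +80 → 80 ≥ 50
  Marsh: +75 → 75 < 120
Round 3 — Brook overflows.
No further overflows.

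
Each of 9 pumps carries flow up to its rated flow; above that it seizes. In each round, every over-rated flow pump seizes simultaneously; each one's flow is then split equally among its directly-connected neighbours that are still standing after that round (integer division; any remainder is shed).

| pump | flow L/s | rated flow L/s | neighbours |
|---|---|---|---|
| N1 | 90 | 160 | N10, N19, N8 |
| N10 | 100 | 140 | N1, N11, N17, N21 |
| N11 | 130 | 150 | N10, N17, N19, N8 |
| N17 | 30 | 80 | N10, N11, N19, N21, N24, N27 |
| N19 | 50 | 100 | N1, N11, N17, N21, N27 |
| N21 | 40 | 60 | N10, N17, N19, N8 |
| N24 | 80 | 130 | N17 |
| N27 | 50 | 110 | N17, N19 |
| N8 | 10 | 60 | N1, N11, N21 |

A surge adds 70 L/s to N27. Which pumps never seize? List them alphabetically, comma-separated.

N24

Round 1 — N27 at 120 > 110. N27 seizes.
  N27 sheds 120 L/s to N17, N19: 60 each.
    N17: 30+60 = 90 > 80
    N19: 50+60 = 110 > 100
Round 2 — N17, N19 seize.
  N17 sheds 90 L/s to N10, N11, N21, N24: 22 each (2 lost).
    N10: 100+22 = 122 ≤ 140
    N11: 130+22 = 152 > 150
    N21: 40+22 = 62 > 60
    N24: 80+22 = 102 ≤ 130
  N19 sheds 110 L/s to N1, N11, N21: 36 each (2 lost).
    N1: 90+36 = 126 ≤ 160
    N11: 152+36 = 188 > 150
    N21: 62+36 = 98 > 60
Round 3 — N11, N21 seize.
  N11 sheds 188 L/s to N10, N8: 94 each.
    N10: 122+94 = 216 > 140
    N8: 10+94 = 104 > 60
  N21 sheds 98 L/s to N10, N8: 49 each.
    N10: 216+49 = 265 > 140
    N8: 104+49 = 153 > 60
Round 4 — N10, N8 seize.
  N10 sheds 265 L/s to N1: 265 each.
    N1: 126+265 = 391 > 160
  N8 sheds 153 L/s to N1: 153 each.
    N1: 391+153 = 544 > 160
Round 5 — N1 seizes.
  N1 sheds 544 L/s: no online neighbours, lost.
No further seizures.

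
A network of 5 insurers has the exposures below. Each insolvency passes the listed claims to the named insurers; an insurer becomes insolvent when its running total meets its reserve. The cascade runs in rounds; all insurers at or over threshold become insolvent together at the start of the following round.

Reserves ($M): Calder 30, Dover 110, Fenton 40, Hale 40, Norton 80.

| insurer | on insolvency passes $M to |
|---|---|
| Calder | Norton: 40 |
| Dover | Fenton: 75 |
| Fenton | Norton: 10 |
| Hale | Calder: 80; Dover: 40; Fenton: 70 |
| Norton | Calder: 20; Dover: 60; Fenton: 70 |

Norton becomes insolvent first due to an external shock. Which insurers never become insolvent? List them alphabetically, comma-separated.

Round 1 — Norton becomes insolvent (initial).
  Calder: +20 → 20 < 30
  Dover: +60 → 60 < 110
  Fenton: +70 → 70 ≥ 40
Round 2 — Fenton becomes insolvent.
No further insolvencies.

Calder, Dover, Hale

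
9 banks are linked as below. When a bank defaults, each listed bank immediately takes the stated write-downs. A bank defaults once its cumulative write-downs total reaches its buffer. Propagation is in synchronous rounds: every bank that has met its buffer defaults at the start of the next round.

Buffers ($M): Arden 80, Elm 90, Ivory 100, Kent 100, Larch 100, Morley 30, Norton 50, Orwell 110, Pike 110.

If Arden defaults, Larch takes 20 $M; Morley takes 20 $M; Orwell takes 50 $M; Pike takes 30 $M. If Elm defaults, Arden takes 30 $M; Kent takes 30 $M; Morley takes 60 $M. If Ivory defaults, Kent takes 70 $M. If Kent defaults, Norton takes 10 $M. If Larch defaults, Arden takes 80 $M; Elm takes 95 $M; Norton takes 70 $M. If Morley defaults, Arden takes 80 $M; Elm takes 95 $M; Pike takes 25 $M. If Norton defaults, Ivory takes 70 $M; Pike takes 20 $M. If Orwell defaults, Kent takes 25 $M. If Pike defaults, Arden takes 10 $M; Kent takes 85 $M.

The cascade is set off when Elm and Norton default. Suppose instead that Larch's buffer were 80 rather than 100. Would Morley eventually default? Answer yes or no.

With Larch's buffer at 80:
Round 1 — Elm, Norton default (initial).
  Arden: +30 → 30 < 80
  Ivory: +70 → 70 < 100
  Kent: +30 → 30 < 100
  Morley: +60 → 60 ≥ 30
  Pike: +20 → 20 < 110
Round 2 — Morley defaults.
  Arden: +80 → 110 ≥ 80
  Pike: +25 → 45 < 110
Round 3 — Arden defaults.
  Larch: +20 → 20 < 80
  Orwell: +50 → 50 < 110
  Pike: +30 → 75 < 110
No further defaults.

yes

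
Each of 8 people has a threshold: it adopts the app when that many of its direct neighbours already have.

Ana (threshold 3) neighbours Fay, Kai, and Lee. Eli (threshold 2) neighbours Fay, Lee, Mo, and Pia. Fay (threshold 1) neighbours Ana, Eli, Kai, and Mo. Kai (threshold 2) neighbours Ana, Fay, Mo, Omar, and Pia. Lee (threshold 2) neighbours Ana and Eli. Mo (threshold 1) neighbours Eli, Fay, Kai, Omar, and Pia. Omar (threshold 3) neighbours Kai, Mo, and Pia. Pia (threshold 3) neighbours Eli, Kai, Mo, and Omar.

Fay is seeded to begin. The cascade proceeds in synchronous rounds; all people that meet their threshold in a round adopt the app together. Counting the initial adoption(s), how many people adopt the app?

Round 1 — Fay adopts the app (initial).
Round 2 — checking thresholds:
  Ana: 1 of 3 neighbours < 3, below threshold.
  Eli: 1 of 4 neighbours < 2, below threshold.
  Kai: 1 of 5 neighbours < 2, below threshold.
  Mo: 1 of 5 neighbours ≥ 1, adopts the app.
Round 3 — checking thresholds:
  Ana: 1 of 3 neighbours < 3, below threshold.
  Eli: 2 of 4 neighbours ≥ 2, adopts the app.
  Kai: 2 of 5 neighbours ≥ 2, adopts the app.
  Omar: 1 of 3 neighbours < 3, below threshold.
  Pia: 1 of 4 neighbours < 3, below threshold.
Round 4 — checking thresholds:
  Ana: 2 of 3 neighbours < 3, below threshold.
  Lee: 1 of 2 neighbours < 2, below threshold.
  Omar: 2 of 3 neighbours < 3, below threshold.
  Pia: 3 of 4 neighbours ≥ 3, adopts the app.
Round 5 — checking thresholds:
  Ana: 2 of 3 neighbours < 3, below threshold.
  Lee: 1 of 2 neighbours < 2, below threshold.
  Omar: 3 of 3 neighbours ≥ 3, adopts the app.
Round 6 — no new adoptions; cascade stops.

6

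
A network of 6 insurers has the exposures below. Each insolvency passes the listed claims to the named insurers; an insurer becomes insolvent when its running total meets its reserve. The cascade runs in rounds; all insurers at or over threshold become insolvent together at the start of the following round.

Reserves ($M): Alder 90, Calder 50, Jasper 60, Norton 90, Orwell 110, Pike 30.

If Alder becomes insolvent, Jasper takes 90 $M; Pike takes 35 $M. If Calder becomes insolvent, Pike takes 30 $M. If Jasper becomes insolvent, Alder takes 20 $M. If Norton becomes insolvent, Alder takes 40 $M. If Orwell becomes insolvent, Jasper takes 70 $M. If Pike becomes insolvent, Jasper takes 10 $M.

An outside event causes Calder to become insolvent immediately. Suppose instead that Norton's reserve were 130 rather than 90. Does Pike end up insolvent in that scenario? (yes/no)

With Norton's reserve at 130:
Round 1 — Calder becomes insolvent (initial).
  Pike: +30 → 30 ≥ 30
Round 2 — Pike becomes insolvent.
  Jasper: +10 → 10 < 60
No further insolvencies.

yes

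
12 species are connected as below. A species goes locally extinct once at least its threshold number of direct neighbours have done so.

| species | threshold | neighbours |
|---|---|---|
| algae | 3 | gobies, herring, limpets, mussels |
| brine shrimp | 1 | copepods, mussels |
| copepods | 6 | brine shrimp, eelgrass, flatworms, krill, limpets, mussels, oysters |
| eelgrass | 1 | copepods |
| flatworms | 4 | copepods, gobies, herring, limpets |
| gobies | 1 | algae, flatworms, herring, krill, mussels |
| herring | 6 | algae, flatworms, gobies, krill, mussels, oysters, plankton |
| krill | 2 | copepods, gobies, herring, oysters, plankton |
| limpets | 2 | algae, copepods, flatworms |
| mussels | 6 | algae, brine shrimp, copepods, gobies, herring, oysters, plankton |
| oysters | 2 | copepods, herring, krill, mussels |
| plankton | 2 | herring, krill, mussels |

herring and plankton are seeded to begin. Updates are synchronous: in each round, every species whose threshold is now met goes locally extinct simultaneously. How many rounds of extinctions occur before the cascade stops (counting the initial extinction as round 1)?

Round 1 — herring, plankton go locally extinct (initial).
Round 2 — checking thresholds:
  algae: 1 of 4 neighbours < 3, below threshold.
  flatworms: 1 of 4 neighbours < 4, below threshold.
  gobies: 1 of 5 neighbours ≥ 1, goes locally extinct.
  krill: 2 of 5 neighbours ≥ 2, goes locally extinct.
  mussels: 2 of 7 neighbours < 6, below threshold.
  oysters: 1 of 4 neighbours < 2, below threshold.
Round 3 — checking thresholds:
  algae: 2 of 4 neighbours < 3, below threshold.
  copepods: 1 of 7 neighbours < 6, below threshold.
  flatworms: 2 of 4 neighbours < 4, below threshold.
  mussels: 3 of 7 neighbours < 6, below threshold.
  oysters: 2 of 4 neighbours ≥ 2, goes locally extinct.
Round 4 — no new extinctions; cascade stops.

3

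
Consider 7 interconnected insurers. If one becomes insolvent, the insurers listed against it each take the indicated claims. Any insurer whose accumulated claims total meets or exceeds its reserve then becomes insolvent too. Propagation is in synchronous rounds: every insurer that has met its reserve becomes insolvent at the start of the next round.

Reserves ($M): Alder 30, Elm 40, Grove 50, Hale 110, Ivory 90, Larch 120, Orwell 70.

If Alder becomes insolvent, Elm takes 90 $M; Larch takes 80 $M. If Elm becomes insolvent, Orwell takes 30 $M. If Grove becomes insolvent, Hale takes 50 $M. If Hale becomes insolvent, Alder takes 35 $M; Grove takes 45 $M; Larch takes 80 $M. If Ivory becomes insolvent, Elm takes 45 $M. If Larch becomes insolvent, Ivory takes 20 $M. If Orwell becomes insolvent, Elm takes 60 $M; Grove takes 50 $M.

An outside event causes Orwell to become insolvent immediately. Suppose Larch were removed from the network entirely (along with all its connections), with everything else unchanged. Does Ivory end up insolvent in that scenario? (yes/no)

no

With Larch removed:
Round 1 — Orwell becomes insolvent (initial).
  Elm: +60 → 60 ≥ 40
  Grove: +50 → 50 ≥ 50
Round 2 — Elm, Grove become insolvent.
  Hale: +50 → 50 < 110
No further insolvencies.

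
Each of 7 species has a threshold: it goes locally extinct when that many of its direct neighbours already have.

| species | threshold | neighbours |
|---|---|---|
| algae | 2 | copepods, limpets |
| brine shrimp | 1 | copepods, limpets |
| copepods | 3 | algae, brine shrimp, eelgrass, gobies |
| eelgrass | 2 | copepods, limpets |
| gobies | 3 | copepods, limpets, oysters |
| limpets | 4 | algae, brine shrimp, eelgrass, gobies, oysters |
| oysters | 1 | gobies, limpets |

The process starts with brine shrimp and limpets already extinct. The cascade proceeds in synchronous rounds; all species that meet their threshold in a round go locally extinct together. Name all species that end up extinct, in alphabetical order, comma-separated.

Round 1 — brine shrimp, limpets go locally extinct (initial).
Round 2 — checking thresholds:
  algae: 1 of 2 neighbours < 2, holds.
  copepods: 1 of 4 neighbours < 3, holds.
  eelgrass: 1 of 2 neighbours < 2, holds.
  gobies: 1 of 3 neighbours < 3, holds.
  oysters: 1 of 2 neighbours ≥ 1, goes locally extinct.
Round 3 — no new extinctions; cascade stops.

brine shrimp, limpets, oysters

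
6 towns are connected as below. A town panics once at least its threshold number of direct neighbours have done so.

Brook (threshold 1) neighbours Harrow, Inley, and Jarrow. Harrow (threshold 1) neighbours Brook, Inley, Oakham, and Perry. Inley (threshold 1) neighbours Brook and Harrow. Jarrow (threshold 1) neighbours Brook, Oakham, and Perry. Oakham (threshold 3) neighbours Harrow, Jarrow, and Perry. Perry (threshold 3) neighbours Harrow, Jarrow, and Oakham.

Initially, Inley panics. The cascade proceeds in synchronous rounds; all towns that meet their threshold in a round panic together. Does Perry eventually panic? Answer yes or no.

Round 1 — Inley panics (initial).
Round 2 — checking thresholds:
  Brook: 1 of 3 neighbours ≥ 1, panics.
  Harrow: 1 of 4 neighbours ≥ 1, panics.
Round 3 — checking thresholds:
  Jarrow: 1 of 3 neighbours ≥ 1, panics.
  Oakham: 1 of 3 neighbours < 3, not yet.
  Perry: 1 of 3 neighbours < 3, not yet.
Round 4 — no new panics; cascade stops.

no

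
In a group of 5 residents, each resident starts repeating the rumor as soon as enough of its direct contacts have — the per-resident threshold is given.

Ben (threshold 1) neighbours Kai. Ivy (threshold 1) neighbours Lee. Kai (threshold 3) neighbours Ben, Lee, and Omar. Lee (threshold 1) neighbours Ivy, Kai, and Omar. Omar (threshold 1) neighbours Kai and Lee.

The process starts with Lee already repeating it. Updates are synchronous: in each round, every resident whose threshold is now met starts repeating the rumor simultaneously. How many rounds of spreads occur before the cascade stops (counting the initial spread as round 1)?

Round 1 — Lee starts repeating the rumor (initial).
Round 2 — checking thresholds:
  Ivy: 1 of 1 neighbours ≥ 1, starts repeating the rumor.
  Kai: 1 of 3 neighbours < 3, below threshold.
  Omar: 1 of 2 neighbours ≥ 1, starts repeating the rumor.
Round 3 — no new spreads; cascade stops.

2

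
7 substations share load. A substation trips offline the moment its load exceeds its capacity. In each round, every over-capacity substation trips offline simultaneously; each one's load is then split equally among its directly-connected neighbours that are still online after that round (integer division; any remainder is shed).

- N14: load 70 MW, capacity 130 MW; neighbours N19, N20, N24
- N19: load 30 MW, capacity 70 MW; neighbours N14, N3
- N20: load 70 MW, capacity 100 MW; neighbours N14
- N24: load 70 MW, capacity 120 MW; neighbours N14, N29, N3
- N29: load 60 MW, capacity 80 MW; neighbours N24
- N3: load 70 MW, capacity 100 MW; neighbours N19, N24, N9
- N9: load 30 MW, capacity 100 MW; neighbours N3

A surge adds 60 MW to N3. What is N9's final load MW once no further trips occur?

Round 1 — N3 at 130 > 100. N3 trips offline.
  N3 sheds 130 MW to N19, N24, N9: 43 each (1 lost).
    N19: 30+43 = 73 > 70
    N24: 70+43 = 113 ≤ 120
    N9: 30+43 = 73 ≤ 100
Round 2 — N19 trips offline.
  N19 sheds 73 MW to N14: 73 each.
    N14: 70+73 = 143 > 130
Round 3 — N14 trips offline.
  N14 sheds 143 MW to N20, N24: 71 each (1 lost).
    N20: 70+71 = 141 > 100
    N24: 113+71 = 184 > 120
Round 4 — N20, N24 trip offline.
  N20 sheds 141 MW: no online neighbours, lost.
  N24 sheds 184 MW to N29: 184 each.
    N29: 60+184 = 244 > 80
Round 5 — N29 trips offline.
  N29 sheds 244 MW: no online neighbours, lost.
No further trips.

73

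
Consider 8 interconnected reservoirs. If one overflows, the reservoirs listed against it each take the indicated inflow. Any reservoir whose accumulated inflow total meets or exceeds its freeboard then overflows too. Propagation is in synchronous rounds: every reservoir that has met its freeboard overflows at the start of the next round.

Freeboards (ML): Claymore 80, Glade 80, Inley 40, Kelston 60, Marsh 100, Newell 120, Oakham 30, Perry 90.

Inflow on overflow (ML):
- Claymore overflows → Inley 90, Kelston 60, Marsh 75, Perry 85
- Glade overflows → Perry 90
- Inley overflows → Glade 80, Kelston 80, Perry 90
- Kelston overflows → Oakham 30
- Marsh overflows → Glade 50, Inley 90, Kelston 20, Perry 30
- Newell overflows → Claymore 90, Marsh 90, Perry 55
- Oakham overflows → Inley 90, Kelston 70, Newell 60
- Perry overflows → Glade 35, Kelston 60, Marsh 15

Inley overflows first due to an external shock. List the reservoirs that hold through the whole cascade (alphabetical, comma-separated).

Round 1 — Inley overflows (initial).
  Glade: +80 → 80 ≥ 80
  Kelston: +80 → 80 ≥ 60
  Perry: +90 → 90 ≥ 90
Round 2 — Glade, Kelston, Perry overflow.
  Marsh: +15 → 15 < 100
  Oakham: +30 → 30 ≥ 30
Round 3 — Oakham overflows.
  Newell: +60 → 60 < 120
No further overflows.

Claymore, Marsh, Newell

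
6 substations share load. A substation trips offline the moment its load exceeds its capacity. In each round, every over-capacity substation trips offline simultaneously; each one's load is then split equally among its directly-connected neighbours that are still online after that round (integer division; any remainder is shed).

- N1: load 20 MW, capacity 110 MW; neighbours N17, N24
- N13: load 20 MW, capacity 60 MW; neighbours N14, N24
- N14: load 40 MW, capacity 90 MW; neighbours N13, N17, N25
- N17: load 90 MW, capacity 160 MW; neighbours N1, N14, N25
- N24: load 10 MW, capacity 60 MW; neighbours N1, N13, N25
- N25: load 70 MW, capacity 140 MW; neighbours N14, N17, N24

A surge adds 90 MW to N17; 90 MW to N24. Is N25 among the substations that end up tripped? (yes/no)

yes

Round 1 — N17 at 180 > 160; N24 at 100 > 60. N17, N24 trip offline.
  N17 sheds 180 MW to N1, N14, N25: 60 each.
    N1: 20+60 = 80 ≤ 110
    N14: 40+60 = 100 > 90
    N25: 70+60 = 130 ≤ 140
  N24 sheds 100 MW to N1, N13, N25: 33 each (1 lost).
    N1: 80+33 = 113 > 110
    N13: 20+33 = 53 ≤ 60
    N25: 130+33 = 163 > 140
Round 2 — N1, N14, N25 trip offline.
  N1 sheds 113 MW: no online neighbours, lost.
  N14 sheds 100 MW to N13: 100 each.
    N13: 53+100 = 153 > 60
  N25 sheds 163 MW: no online neighbours, lost.
Round 3 — N13 trips offline.
  N13 sheds 153 MW: no online neighbours, lost.
No further trips.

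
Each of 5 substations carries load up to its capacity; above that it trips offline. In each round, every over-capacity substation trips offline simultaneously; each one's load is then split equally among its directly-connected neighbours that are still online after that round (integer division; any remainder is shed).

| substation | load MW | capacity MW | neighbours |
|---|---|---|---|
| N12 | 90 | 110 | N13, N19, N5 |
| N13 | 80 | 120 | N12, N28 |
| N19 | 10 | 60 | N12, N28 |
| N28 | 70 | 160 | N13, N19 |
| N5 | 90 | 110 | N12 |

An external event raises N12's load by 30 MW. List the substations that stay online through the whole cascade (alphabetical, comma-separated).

N13, N19, N28

Round 1 — N12 at 120 > 110. N12 trips offline.
  N12 sheds 120 MW to N13, N19, N5: 40 each.
    N13: 80+40 = 120 ≤ 120
    N19: 10+40 = 50 ≤ 60
    N5: 90+40 = 130 > 110
Round 2 — N5 trips offline.
  N5 sheds 130 MW: no online neighbours, lost.
No further trips.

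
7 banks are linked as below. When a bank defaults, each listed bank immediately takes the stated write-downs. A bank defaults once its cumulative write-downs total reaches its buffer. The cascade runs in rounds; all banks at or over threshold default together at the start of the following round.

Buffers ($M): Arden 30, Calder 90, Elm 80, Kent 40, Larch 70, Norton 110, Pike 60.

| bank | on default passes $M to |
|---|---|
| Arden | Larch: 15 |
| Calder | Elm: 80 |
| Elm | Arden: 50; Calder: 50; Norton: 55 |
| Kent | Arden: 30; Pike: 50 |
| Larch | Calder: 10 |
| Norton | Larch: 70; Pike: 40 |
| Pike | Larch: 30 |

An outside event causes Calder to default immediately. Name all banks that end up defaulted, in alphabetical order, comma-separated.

Round 1 — Calder defaults (initial).
  Elm: +80 → 80 ≥ 80
Round 2 — Elm defaults.
  Arden: +50 → 50 ≥ 30
  Norton: +55 → 55 < 110
Round 3 — Arden defaults.
  Larch: +15 → 15 < 70
No further defaults.

Arden, Calder, Elm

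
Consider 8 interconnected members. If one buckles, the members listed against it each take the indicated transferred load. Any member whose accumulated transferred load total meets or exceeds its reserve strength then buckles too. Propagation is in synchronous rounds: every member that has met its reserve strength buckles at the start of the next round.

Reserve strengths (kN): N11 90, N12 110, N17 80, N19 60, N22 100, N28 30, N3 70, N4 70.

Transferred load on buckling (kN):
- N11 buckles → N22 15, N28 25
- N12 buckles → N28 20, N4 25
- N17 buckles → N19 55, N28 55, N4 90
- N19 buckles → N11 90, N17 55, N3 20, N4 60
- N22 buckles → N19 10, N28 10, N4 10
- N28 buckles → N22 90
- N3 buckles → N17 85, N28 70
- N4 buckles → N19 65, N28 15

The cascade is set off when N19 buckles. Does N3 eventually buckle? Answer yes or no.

Round 1 — N19 buckles (initial).
  N11: +90 → 90 ≥ 90
  N17: +55 → 55 < 80
  N3: +20 → 20 < 70
  N4: +60 → 60 < 70
Round 2 — N11 buckles.
  N22: +15 → 15 < 100
  N28: +25 → 25 < 30
No further bucklings.

no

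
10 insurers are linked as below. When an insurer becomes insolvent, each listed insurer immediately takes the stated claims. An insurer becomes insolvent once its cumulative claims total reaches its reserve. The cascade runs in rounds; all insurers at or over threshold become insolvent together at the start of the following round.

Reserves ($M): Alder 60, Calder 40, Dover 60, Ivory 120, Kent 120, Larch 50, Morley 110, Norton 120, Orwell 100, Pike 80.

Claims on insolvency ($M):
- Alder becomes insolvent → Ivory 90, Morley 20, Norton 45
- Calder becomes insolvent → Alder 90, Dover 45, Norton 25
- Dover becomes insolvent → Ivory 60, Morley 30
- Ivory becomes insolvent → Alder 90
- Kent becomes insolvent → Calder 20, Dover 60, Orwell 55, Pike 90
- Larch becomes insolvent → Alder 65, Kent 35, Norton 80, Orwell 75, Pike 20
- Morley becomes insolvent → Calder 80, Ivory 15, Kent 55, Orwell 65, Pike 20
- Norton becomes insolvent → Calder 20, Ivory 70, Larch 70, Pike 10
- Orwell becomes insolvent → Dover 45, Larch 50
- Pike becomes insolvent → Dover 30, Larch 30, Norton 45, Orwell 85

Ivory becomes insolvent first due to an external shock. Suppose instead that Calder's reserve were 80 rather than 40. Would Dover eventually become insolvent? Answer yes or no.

no

With Calder's reserve at 80:
Round 1 — Ivory becomes insolvent (initial).
  Alder: +90 → 90 ≥ 60
Round 2 — Alder becomes insolvent.
  Morley: +20 → 20 < 110
  Norton: +45 → 45 < 120
No further insolvencies.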